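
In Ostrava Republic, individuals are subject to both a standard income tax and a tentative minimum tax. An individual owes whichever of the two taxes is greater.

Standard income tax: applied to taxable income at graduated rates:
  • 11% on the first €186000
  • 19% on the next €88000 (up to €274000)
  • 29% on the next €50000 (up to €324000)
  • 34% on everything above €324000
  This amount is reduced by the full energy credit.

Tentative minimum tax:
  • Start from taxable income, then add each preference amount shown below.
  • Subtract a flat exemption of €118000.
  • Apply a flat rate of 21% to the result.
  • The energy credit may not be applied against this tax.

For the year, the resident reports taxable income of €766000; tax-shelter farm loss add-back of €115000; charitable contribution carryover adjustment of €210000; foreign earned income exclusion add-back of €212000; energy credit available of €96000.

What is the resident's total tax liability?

€248850

Standard income tax:
  €186000 × 11% = €20460
  €88000 × 19% = €16720
  €50000 × 29% = €14500
  €442000 × 34% = €150280
  → €201960
  Less energy credit €96000 → €105960

Tentative minimum tax:
  Adjusted income: €766000 + €115000 + €210000 + €212000 = €1303000
  Less exemption €118000 → base €1185000
  €1185000 × 21% = €248850

€248850 > €105960, so the tentative minimum tax is the binding amount.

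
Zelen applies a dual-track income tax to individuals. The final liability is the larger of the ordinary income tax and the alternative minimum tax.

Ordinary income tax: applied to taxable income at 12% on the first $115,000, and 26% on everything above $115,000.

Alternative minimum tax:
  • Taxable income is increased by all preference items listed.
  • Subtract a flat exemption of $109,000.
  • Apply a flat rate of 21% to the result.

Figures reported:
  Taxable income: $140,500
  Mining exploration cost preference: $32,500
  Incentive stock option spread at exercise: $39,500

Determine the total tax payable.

Alternative minimum tax:
  Adjusted income: $140,500 + $32,500 + $39,500 = $212,500
  Less exemption $109,000 → base $103,500
  $103,500 × 21% = $21,735

Ordinary income tax:
  $115,000 × 12% = $13,800
  $25,500 × 26% = $6,630
  → $20,430

$21,735 > $20,430, so the alternative minimum tax is the binding amount.

$21,735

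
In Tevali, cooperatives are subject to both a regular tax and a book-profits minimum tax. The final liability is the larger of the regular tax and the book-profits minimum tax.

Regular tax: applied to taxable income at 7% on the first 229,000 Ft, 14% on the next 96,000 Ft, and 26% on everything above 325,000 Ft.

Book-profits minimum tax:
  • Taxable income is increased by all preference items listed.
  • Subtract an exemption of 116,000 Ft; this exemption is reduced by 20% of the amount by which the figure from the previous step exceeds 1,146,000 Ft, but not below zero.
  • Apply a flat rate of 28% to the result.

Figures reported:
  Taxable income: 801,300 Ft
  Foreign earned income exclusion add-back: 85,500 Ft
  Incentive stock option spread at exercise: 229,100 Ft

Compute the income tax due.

279,972 Ft

Book-profits minimum tax:
  Adjusted income: 801,300 Ft + 85,500 Ft + 229,100 Ft = 1,115,900 Ft
  Exemption: 1,115,900 Ft ≤ 1,146,000 Ft, so full 116,000 Ft applies
  Base: 1,115,900 Ft − 116,000 Ft = 999,900 Ft
  999,900 Ft × 28% = 279,972 Ft

Regular tax:
  229,000 Ft × 7% = 16,030 Ft
  96,000 Ft × 14% = 13,440 Ft
  476,300 Ft × 26% = 123,838 Ft
  → 153,308 Ft

279,972 Ft > 153,308 Ft, so the book-profits minimum tax is the binding amount.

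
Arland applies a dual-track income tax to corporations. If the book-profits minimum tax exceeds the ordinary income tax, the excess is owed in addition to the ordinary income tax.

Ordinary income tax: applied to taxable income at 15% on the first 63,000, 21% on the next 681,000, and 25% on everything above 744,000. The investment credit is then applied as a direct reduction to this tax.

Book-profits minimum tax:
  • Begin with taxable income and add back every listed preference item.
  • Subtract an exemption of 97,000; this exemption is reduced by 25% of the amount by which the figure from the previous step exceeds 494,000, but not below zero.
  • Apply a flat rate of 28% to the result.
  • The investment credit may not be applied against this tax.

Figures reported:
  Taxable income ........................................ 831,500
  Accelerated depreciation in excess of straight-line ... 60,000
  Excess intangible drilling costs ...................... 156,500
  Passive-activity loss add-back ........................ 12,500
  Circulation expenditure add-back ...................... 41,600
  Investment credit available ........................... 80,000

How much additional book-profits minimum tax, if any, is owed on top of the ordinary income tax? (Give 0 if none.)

Ordinary income tax:
  63,000 × 15% = 9,450
  681,000 × 21% = 143,010
  87,500 × 25% = 21,875
  → 174,335
  Less investment credit 80,000 → 94,335

Book-profits minimum tax:
  Adjusted income: 831,500 + 60,000 + 156,500 + 12,500 + 41,600 = 1,102,100
  Exemption: 25% × (1,102,100 − 494,000) = 152,025 ≥ 97,000, so the exemption is fully phased out
  Base: 1,102,100 − 0 = 1,102,100
  1,102,100 × 28% = 308,588

Excess of book-profits minimum tax over ordinary income tax: 308,588 − 94,335 = 214,253.

214,253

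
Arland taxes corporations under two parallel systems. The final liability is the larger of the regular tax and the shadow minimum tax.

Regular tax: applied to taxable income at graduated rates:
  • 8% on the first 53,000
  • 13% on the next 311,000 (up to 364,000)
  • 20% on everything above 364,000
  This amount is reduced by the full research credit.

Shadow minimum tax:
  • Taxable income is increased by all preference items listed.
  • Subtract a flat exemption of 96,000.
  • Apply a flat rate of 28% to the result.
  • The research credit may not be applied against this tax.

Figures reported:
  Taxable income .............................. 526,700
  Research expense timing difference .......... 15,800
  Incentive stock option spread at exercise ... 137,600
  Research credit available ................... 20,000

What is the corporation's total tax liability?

163,548

Regular tax:
  53,000 × 8% = 4,240
  311,000 × 13% = 40,430
  162,700 × 20% = 32,540
  → 77,210
  Less research credit 20,000 → 57,210

Shadow minimum tax:
  Adjusted income: 526,700 + 15,800 + 137,600 = 680,100
  Less exemption 96,000 → base 584,100
  584,100 × 28% = 163,548

163,548 > 57,210, so the shadow minimum tax is the binding amount.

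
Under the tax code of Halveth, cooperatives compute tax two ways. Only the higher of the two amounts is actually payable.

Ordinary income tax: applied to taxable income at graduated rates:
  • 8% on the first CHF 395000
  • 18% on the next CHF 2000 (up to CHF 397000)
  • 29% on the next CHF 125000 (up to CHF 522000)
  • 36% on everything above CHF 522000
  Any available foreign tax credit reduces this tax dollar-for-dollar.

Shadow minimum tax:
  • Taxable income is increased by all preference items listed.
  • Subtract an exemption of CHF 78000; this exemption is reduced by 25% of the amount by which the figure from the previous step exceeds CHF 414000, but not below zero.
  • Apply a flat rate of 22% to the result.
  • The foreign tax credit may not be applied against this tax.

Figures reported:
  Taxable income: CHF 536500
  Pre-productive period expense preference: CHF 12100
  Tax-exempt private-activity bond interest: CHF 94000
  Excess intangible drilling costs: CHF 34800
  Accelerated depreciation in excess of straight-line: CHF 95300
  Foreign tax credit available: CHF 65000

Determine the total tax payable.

Ordinary income tax:
  CHF 395000 × 8% = CHF 31600
  CHF 2000 × 18% = CHF 360
  CHF 125000 × 29% = CHF 36250
  CHF 14500 × 36% = CHF 5220
  → CHF 73430
  Less foreign tax credit CHF 65000 → CHF 8430

Shadow minimum tax:
  Adjusted income: CHF 536500 + CHF 12100 + CHF 94000 + CHF 34800 + CHF 95300 = CHF 772700
  Exemption: 25% × (CHF 772700 − CHF 414000) = CHF 89675 ≥ CHF 78000, so the exemption is fully phased out
  Base: CHF 772700 − CHF 0 = CHF 772700
  CHF 772700 × 22% = CHF 169994

CHF 169994 > CHF 8430, so the shadow minimum tax is the binding amount.

CHF 169994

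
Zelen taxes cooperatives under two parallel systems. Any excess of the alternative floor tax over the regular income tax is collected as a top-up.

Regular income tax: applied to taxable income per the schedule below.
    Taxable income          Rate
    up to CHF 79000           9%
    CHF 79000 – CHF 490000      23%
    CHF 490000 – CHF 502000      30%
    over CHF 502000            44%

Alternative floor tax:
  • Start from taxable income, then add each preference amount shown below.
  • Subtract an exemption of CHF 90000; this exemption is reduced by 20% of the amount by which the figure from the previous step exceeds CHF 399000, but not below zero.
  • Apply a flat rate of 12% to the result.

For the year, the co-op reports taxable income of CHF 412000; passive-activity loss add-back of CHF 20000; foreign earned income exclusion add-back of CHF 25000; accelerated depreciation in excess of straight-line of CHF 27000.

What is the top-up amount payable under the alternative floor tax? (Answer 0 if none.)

Alternative floor tax:
  Adjusted income: CHF 412000 + CHF 20000 + CHF 25000 + CHF 27000 = CHF 484000
  Exemption: CHF 90000 − 20% × (CHF 484000 − CHF 399000) = CHF 90000 − CHF 17000 = CHF 73000
  Base: CHF 484000 − CHF 73000 = CHF 411000
  CHF 411000 × 12% = CHF 49320

Regular income tax:
  CHF 79000 × 9% = CHF 7110
  CHF 333000 × 23% = CHF 76590
  → CHF 83700

CHF 49320 ≤ CHF 83700, so no add-on is due.

CHF 0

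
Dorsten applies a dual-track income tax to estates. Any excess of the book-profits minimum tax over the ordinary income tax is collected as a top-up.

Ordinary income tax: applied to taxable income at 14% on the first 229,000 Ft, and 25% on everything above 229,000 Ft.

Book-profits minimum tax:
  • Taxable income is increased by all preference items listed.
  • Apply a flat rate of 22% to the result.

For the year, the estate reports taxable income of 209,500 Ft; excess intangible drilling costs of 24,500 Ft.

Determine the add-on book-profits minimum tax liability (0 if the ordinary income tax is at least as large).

22,150 Ft

Book-profits minimum tax:
  Adjusted income: 209,500 Ft + 24,500 Ft = 234,000 Ft
  234,000 Ft × 22% = 51,480 Ft

Ordinary income tax:
  209,500 Ft × 14% = 29,330 Ft

Excess of book-profits minimum tax over ordinary income tax: 51,480 Ft − 29,330 Ft = 22,150 Ft.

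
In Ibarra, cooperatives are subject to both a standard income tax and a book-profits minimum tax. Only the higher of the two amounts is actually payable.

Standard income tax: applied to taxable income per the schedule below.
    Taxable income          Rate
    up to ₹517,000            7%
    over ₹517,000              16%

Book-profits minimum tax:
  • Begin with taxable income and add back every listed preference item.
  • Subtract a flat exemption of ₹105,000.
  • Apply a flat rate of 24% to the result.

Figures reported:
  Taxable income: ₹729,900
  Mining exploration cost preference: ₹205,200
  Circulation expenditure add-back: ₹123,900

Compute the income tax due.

₹228,960

Standard income tax:
  ₹517,000 × 7% = ₹36,190
  ₹212,900 × 16% = ₹34,064
  → ₹70,254

Book-profits minimum tax:
  Adjusted income: ₹729,900 + ₹205,200 + ₹123,900 = ₹1,059,000
  Less exemption ₹105,000 → base ₹954,000
  ₹954,000 × 24% = ₹228,960

₹228,960 > ₹70,254, so the book-profits minimum tax is the binding amount.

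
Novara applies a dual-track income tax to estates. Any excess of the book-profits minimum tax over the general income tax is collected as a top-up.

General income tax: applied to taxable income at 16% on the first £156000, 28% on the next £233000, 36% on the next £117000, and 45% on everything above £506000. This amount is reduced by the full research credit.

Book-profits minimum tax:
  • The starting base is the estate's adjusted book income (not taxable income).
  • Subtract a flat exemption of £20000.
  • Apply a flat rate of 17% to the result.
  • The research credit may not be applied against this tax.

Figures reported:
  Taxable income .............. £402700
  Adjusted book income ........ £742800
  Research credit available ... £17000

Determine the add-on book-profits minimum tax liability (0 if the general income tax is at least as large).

£44744

General income tax:
  £156000 × 16% = £24960
  £233000 × 28% = £65240
  £13700 × 36% = £4932
  → £95132
  Less research credit £17000 → £78132

Book-profits minimum tax:
  Base (adjusted book income): £742800
  Less exemption £20000 → base £722800
  £722800 × 17% = £122876

Excess of book-profits minimum tax over general income tax: £122876 − £78132 = £44744.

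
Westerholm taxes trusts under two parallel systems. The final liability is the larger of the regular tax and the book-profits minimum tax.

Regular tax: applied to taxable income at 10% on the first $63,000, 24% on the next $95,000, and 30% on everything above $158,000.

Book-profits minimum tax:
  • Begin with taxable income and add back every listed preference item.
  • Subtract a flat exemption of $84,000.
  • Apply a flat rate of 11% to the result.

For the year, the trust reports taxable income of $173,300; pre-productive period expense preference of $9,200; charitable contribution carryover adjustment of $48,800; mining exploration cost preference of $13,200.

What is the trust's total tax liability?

Book-profits minimum tax:
  Adjusted income: $173,300 + $9,200 + $48,800 + $13,200 = $244,500
  Less exemption $84,000 → base $160,500
  $160,500 × 11% = $17,655

Regular tax:
  $63,000 × 10% = $6,300
  $95,000 × 24% = $22,800
  $15,300 × 30% = $4,590
  → $33,690

$33,690 > $17,655, so the regular tax governs.

$33,690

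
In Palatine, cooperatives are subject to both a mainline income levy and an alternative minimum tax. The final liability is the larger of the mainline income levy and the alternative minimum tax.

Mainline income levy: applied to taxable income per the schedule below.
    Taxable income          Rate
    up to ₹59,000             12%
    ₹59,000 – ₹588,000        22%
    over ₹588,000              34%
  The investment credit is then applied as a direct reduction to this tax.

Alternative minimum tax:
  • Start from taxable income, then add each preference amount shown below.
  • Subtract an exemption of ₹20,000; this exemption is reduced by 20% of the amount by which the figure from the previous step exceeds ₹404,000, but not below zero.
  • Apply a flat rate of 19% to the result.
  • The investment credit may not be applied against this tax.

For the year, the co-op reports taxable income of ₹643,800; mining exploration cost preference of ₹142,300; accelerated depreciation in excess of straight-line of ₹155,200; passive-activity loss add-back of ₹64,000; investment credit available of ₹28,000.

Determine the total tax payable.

Alternative minimum tax:
  Adjusted income: ₹643,800 + ₹142,300 + ₹155,200 + ₹64,000 = ₹1,005,300
  Exemption: 20% × (₹1,005,300 − ₹404,000) = ₹120,260 ≥ ₹20,000, so the exemption is fully phased out
  Base: ₹1,005,300 − ₹0 = ₹1,005,300
  ₹1,005,300 × 19% = ₹191,007

Mainline income levy:
  ₹59,000 × 12% = ₹7,080
  ₹529,000 × 22% = ₹116,380
  ₹55,800 × 34% = ₹18,972
  → ₹142,432
  Less investment credit ₹28,000 → ₹114,432

₹191,007 > ₹114,432, so the alternative minimum tax is the binding amount.

₹191,007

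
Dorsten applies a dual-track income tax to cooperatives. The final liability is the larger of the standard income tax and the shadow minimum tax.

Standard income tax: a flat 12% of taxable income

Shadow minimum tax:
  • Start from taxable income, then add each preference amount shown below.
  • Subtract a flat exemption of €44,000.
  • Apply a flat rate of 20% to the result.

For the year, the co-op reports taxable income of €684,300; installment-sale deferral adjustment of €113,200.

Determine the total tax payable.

€150,700

Standard income tax:
  €684,300 × 12% = €82,116

Shadow minimum tax:
  Adjusted income: €684,300 + €113,200 = €797,500
  Less exemption €44,000 → base €753,500
  €753,500 × 20% = €150,700

€150,700 > €82,116, so the shadow minimum tax is the binding amount.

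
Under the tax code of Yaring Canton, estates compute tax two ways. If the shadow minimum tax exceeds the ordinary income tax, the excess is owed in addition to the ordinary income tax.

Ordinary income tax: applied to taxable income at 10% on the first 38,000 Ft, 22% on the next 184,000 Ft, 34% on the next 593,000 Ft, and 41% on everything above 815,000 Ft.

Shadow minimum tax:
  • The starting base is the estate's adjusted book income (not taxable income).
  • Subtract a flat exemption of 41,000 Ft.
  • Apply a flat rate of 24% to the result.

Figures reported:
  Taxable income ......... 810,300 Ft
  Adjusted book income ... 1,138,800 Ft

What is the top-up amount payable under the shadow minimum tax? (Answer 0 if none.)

Shadow minimum tax:
  Base (adjusted book income): 1,138,800 Ft
  Less exemption 41,000 Ft → base 1,097,800 Ft
  1,097,800 Ft × 24% = 263,472 Ft

Ordinary income tax:
  38,000 Ft × 10% = 3,800 Ft
  184,000 Ft × 22% = 40,480 Ft
  588,300 Ft × 34% = 200,022 Ft
  → 244,302 Ft

Excess of shadow minimum tax over ordinary income tax: 263,472 Ft − 244,302 Ft = 19,170 Ft.

19,170 Ft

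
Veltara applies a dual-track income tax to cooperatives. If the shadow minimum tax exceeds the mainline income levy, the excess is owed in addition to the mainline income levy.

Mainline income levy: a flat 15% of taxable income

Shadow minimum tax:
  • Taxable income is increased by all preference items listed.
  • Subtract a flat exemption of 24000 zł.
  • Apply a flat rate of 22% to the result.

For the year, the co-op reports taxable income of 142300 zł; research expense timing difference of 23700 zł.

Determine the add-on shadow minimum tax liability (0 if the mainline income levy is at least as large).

9895 zł

Shadow minimum tax:
  Adjusted income: 142300 zł + 23700 zł = 166000 zł
  Less exemption 24000 zł → base 142000 zł
  142000 zł × 22% = 31240 zł

Mainline income levy:
  142300 zł × 15% = 21345 zł

Excess of shadow minimum tax over mainline income levy: 31240 zł − 21345 zł = 9895 zł.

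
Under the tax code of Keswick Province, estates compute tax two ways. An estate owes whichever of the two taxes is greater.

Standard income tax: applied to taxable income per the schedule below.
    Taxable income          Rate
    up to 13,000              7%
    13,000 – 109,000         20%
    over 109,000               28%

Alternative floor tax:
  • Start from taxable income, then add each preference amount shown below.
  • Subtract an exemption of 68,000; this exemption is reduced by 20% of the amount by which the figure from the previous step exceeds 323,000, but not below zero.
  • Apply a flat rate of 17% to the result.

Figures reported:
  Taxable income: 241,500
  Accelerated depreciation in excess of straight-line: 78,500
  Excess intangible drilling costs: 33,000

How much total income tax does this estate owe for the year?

Alternative floor tax:
  Adjusted income: 241,500 + 78,500 + 33,000 = 353,000
  Exemption: 68,000 − 20% × (353,000 − 323,000) = 68,000 − 6,000 = 62,000
  Base: 353,000 − 62,000 = 291,000
  291,000 × 17% = 49,470

Standard income tax:
  13,000 × 7% = 910
  96,000 × 20% = 19,200
  132,500 × 28% = 37,100
  → 57,210

57,210 > 49,470, so the standard income tax governs.

57,210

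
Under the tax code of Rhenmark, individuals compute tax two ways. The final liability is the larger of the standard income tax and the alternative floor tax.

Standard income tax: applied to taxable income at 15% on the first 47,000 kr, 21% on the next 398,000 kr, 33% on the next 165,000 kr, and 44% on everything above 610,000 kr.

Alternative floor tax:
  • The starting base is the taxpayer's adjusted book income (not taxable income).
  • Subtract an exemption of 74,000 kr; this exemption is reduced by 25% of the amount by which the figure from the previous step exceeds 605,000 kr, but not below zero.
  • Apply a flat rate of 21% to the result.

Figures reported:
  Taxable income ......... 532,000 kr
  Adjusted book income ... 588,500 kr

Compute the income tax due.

119,340 kr

Standard income tax:
  47,000 kr × 15% = 7,050 kr
  398,000 kr × 21% = 83,580 kr
  87,000 kr × 33% = 28,710 kr
  → 119,340 kr

Alternative floor tax:
  Base (adjusted book income): 588,500 kr
  Exemption: 588,500 kr ≤ 605,000 kr, so full 74,000 kr applies
  Base: 588,500 kr − 74,000 kr = 514,500 kr
  514,500 kr × 21% = 108,045 kr

119,340 kr > 108,045 kr, so the standard income tax governs.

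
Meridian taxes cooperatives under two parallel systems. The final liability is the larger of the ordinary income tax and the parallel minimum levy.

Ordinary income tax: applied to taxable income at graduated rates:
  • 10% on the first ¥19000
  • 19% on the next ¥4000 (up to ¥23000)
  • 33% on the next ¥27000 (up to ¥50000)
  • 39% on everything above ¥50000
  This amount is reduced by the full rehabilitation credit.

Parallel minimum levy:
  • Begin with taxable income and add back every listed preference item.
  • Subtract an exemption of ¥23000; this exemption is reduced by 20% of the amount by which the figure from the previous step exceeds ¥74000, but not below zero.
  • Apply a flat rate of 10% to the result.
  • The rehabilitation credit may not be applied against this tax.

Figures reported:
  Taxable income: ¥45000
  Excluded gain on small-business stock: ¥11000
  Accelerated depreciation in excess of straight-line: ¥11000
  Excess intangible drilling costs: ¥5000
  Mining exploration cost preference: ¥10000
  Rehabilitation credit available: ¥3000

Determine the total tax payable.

¥6920

Ordinary income tax:
  ¥19000 × 10% = ¥1900
  ¥4000 × 19% = ¥760
  ¥22000 × 33% = ¥7260
  → ¥9920
  Less rehabilitation credit ¥3000 → ¥6920

Parallel minimum levy:
  Adjusted income: ¥45000 + ¥11000 + ¥11000 + ¥5000 + ¥10000 = ¥82000
  Exemption: ¥23000 − 20% × (¥82000 − ¥74000) = ¥23000 − ¥1600 = ¥21400
  Base: ¥82000 − ¥21400 = ¥60600
  ¥60600 × 10% = ¥6060

¥6920 > ¥6060, so the ordinary income tax governs.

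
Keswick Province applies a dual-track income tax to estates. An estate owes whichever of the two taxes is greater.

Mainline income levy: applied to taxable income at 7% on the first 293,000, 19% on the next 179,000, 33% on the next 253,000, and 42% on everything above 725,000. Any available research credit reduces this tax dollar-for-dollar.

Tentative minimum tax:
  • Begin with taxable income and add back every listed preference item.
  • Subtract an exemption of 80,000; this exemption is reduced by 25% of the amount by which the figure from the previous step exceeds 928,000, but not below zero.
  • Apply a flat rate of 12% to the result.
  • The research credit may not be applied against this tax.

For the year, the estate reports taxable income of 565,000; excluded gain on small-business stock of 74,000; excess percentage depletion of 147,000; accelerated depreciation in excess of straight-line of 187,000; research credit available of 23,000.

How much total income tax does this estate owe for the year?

Tentative minimum tax:
  Adjusted income: 565,000 + 74,000 + 147,000 + 187,000 = 973,000
  Exemption: 80,000 − 25% × (973,000 − 928,000) = 80,000 − 11,250 = 68,750
  Base: 973,000 − 68,750 = 904,250
  904,250 × 12% = 108,510

Mainline income levy:
  293,000 × 7% = 20,510
  179,000 × 19% = 34,010
  93,000 × 33% = 30,690
  → 85,210
  Less research credit 23,000 → 62,210

108,510 > 62,210, so the tentative minimum tax is the binding amount.

108,510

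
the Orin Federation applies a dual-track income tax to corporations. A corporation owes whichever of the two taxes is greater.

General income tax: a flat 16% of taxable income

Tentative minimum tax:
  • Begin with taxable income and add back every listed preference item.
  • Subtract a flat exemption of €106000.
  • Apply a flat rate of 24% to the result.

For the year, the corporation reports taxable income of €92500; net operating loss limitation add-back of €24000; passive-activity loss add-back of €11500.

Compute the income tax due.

€14800

General income tax:
  €92500 × 16% = €14800

Tentative minimum tax:
  Adjusted income: €92500 + €24000 + €11500 = €128000
  Less exemption €106000 → base €22000
  €22000 × 24% = €5280

€14800 > €5280, so the general income tax governs.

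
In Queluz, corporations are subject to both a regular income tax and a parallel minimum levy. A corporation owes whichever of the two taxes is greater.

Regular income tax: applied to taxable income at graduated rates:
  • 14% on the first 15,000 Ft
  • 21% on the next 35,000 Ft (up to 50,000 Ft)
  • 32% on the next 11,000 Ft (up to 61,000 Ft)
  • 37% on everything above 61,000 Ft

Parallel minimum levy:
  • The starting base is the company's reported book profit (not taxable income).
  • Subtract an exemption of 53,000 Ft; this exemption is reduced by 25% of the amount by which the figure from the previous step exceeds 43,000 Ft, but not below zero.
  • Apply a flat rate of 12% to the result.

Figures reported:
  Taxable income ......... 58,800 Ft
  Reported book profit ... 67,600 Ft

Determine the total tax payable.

Regular income tax:
  15,000 Ft × 14% = 2,100 Ft
  35,000 Ft × 21% = 7,350 Ft
  8,800 Ft × 32% = 2,816 Ft
  → 12,266 Ft

Parallel minimum levy:
  Base (reported book profit): 67,600 Ft
  Exemption: 53,000 Ft − 25% × (67,600 Ft − 43,000 Ft) = 53,000 Ft − 6,150 Ft = 46,850 Ft
  Base: 67,600 Ft − 46,850 Ft = 20,750 Ft
  20,750 Ft × 12% = 2,490 Ft

12,266 Ft > 2,490 Ft, so the regular income tax governs.

12,266 Ft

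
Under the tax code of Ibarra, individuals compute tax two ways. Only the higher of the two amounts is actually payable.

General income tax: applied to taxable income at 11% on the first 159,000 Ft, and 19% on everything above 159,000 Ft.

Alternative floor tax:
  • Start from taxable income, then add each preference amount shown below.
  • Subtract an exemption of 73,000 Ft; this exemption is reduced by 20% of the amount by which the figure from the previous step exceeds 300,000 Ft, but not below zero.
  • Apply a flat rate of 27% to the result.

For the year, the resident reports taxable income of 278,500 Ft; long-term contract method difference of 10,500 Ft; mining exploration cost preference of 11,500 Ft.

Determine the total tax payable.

61,452 Ft

General income tax:
  159,000 Ft × 11% = 17,490 Ft
  119,500 Ft × 19% = 22,705 Ft
  → 40,195 Ft

Alternative floor tax:
  Adjusted income: 278,500 Ft + 10,500 Ft + 11,500 Ft = 300,500 Ft
  Exemption: 73,000 Ft − 20% × (300,500 Ft − 300,000 Ft) = 73,000 Ft − 100 Ft = 72,900 Ft
  Base: 300,500 Ft − 72,900 Ft = 227,600 Ft
  227,600 Ft × 27% = 61,452 Ft

61,452 Ft > 40,195 Ft, so the alternative floor tax is the binding amount.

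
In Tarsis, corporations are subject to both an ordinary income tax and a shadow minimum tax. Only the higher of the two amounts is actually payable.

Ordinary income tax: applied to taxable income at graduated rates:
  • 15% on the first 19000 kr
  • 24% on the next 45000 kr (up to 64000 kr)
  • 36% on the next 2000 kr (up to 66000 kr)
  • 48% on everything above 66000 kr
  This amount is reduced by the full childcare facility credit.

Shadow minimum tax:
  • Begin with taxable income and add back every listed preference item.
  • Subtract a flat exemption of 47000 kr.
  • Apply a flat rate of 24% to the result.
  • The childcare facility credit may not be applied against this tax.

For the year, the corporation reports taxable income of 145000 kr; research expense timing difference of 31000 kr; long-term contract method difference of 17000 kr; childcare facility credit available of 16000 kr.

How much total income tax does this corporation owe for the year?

36290 kr

Ordinary income tax:
  19000 kr × 15% = 2850 kr
  45000 kr × 24% = 10800 kr
  2000 kr × 36% = 720 kr
  79000 kr × 48% = 37920 kr
  → 52290 kr
  Less childcare facility credit 16000 kr → 36290 kr

Shadow minimum tax:
  Adjusted income: 145000 kr + 31000 kr + 17000 kr = 193000 kr
  Less exemption 47000 kr → base 146000 kr
  146000 kr × 24% = 35040 kr

36290 kr > 35040 kr, so the ordinary income tax governs.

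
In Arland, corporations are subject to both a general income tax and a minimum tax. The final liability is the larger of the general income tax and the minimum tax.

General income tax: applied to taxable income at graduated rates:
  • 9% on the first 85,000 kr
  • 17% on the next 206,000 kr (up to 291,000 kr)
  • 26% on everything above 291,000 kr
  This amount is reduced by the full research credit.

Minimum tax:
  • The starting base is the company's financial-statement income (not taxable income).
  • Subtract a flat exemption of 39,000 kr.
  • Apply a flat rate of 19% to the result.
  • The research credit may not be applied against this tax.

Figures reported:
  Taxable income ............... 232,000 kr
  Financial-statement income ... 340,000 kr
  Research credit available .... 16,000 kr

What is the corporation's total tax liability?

General income tax:
  85,000 kr × 9% = 7,650 kr
  147,000 kr × 17% = 24,990 kr
  → 32,640 kr
  Less research credit 16,000 kr → 16,640 kr

Minimum tax:
  Base (financial-statement income): 340,000 kr
  Less exemption 39,000 kr → base 301,000 kr
  301,000 kr × 19% = 57,190 kr

57,190 kr > 16,640 kr, so the minimum tax is the binding amount.

57,190 kr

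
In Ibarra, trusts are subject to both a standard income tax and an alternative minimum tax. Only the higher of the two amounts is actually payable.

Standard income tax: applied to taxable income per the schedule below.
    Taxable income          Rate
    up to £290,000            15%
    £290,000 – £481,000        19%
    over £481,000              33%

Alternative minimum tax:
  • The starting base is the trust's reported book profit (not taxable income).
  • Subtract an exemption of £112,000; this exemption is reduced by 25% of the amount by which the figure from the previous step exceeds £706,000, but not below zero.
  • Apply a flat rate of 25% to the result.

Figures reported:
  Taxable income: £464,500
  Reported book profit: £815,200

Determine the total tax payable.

Alternative minimum tax:
  Base (reported book profit): £815,200
  Exemption: £112,000 − 25% × (£815,200 − £706,000) = £112,000 − £27,300 = £84,700
  Base: £815,200 − £84,700 = £730,500
  £730,500 × 25% = £182,625

Standard income tax:
  £290,000 × 15% = £43,500
  £174,500 × 19% = £33,155
  → £76,655

£182,625 > £76,655, so the alternative minimum tax is the binding amount.

£182,625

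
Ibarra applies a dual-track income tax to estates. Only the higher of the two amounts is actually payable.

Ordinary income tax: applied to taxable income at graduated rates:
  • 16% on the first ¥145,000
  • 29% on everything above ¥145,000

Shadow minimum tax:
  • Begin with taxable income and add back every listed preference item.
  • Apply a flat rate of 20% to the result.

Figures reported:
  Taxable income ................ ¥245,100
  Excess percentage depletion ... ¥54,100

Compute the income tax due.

Shadow minimum tax:
  Adjusted income: ¥245,100 + ¥54,100 = ¥299,200
  ¥299,200 × 20% = ¥59,840

Ordinary income tax:
  ¥145,000 × 16% = ¥23,200
  ¥100,100 × 29% = ¥29,029
  → ¥52,229

¥59,840 > ¥52,229, so the shadow minimum tax is the binding amount.

¥59,840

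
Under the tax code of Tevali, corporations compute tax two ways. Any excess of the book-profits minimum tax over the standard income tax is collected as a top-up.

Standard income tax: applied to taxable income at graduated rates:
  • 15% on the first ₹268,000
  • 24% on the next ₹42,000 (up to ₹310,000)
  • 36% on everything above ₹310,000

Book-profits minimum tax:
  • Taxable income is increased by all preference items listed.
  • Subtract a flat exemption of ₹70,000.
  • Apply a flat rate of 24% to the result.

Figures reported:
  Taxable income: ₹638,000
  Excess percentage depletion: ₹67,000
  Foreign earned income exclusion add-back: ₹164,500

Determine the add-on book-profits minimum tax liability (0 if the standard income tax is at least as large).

₹23,520

Book-profits minimum tax:
  Adjusted income: ₹638,000 + ₹67,000 + ₹164,500 = ₹869,500
  Less exemption ₹70,000 → base ₹799,500
  ₹799,500 × 24% = ₹191,880

Standard income tax:
  ₹268,000 × 15% = ₹40,200
  ₹42,000 × 24% = ₹10,080
  ₹328,000 × 36% = ₹118,080
  → ₹168,360

Excess of book-profits minimum tax over standard income tax: ₹191,880 − ₹168,360 = ₹23,520.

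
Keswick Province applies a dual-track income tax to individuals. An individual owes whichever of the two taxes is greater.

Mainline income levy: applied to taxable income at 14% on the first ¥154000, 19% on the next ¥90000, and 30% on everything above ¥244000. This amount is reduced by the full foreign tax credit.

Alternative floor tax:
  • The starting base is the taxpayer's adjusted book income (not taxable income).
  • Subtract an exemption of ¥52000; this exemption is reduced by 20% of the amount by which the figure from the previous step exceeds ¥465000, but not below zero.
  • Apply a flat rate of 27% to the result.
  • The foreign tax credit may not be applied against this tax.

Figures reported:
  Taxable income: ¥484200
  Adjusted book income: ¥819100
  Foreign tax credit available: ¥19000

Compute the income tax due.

¥221157

Alternative floor tax:
  Base (adjusted book income): ¥819100
  Exemption: 20% × (¥819100 − ¥465000) = ¥70820 ≥ ¥52000, so the exemption is fully phased out
  Base: ¥819100 − ¥0 = ¥819100
  ¥819100 × 27% = ¥221157

Mainline income levy:
  ¥154000 × 14% = ¥21560
  ¥90000 × 19% = ¥17100
  ¥240200 × 30% = ¥72060
  → ¥110720
  Less foreign tax credit ¥19000 → ¥91720

¥221157 > ¥91720, so the alternative floor tax is the binding amount.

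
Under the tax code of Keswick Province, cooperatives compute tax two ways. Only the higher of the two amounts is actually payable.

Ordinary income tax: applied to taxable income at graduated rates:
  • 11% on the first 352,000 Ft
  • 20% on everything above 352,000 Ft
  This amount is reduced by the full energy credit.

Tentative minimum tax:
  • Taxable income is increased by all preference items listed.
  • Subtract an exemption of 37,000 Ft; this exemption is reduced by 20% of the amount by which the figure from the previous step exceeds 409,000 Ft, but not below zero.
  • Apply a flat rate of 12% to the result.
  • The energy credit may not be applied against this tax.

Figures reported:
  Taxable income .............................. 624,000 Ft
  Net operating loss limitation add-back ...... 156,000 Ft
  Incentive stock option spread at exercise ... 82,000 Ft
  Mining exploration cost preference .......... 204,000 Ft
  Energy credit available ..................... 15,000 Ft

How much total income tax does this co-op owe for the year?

Ordinary income tax:
  352,000 Ft × 11% = 38,720 Ft
  272,000 Ft × 20% = 54,400 Ft
  → 93,120 Ft
  Less energy credit 15,000 Ft → 78,120 Ft

Tentative minimum tax:
  Adjusted income: 624,000 Ft + 156,000 Ft + 82,000 Ft + 204,000 Ft = 1,066,000 Ft
  Exemption: 20% × (1,066,000 Ft − 409,000 Ft) = 131,400 Ft ≥ 37,000 Ft, so the exemption is fully phased out
  Base: 1,066,000 Ft − 0 Ft = 1,066,000 Ft
  1,066,000 Ft × 12% = 127,920 Ft

127,920 Ft > 78,120 Ft, so the tentative minimum tax is the binding amount.

127,920 Ft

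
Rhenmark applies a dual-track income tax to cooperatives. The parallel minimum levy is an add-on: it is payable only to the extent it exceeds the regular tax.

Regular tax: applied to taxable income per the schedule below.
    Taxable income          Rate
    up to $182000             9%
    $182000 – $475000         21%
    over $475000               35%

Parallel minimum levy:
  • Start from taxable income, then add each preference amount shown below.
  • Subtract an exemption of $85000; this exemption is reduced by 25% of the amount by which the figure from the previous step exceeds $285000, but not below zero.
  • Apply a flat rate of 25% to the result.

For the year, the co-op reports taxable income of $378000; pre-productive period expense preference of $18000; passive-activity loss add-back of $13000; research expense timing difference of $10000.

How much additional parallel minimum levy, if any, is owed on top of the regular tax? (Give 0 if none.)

Parallel minimum levy:
  Adjusted income: $378000 + $18000 + $13000 + $10000 = $419000
  Exemption: $85000 − 25% × ($419000 − $285000) = $85000 − $33500 = $51500
  Base: $419000 − $51500 = $367500
  $367500 × 25% = $91875

Regular tax:
  $182000 × 9% = $16380
  $196000 × 21% = $41160
  → $57540

Excess of parallel minimum levy over regular tax: $91875 − $57540 = $34335.

$34335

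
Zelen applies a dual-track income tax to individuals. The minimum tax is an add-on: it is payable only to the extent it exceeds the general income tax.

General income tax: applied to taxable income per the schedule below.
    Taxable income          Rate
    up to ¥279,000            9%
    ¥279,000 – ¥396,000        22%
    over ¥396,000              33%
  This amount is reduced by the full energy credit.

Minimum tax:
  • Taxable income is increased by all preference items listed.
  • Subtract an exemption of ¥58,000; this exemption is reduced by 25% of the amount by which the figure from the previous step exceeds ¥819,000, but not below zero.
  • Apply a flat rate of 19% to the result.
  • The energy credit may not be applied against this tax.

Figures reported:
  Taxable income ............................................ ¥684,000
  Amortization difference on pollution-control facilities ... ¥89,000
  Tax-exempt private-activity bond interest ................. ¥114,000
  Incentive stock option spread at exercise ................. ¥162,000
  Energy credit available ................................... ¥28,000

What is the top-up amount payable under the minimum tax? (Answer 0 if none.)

¥81,325

General income tax:
  ¥279,000 × 9% = ¥25,110
  ¥117,000 × 22% = ¥25,740
  ¥288,000 × 33% = ¥95,040
  → ¥145,890
  Less energy credit ¥28,000 → ¥117,890

Minimum tax:
  Adjusted income: ¥684,000 + ¥89,000 + ¥114,000 + ¥162,000 = ¥1,049,000
  Exemption: ¥58,000 − 25% × (¥1,049,000 − ¥819,000) = ¥58,000 − ¥57,500 = ¥500
  Base: ¥1,049,000 − ¥500 = ¥1,048,500
  ¥1,048,500 × 19% = ¥199,215

Excess of minimum tax over general income tax: ¥199,215 − ¥117,890 = ¥81,325.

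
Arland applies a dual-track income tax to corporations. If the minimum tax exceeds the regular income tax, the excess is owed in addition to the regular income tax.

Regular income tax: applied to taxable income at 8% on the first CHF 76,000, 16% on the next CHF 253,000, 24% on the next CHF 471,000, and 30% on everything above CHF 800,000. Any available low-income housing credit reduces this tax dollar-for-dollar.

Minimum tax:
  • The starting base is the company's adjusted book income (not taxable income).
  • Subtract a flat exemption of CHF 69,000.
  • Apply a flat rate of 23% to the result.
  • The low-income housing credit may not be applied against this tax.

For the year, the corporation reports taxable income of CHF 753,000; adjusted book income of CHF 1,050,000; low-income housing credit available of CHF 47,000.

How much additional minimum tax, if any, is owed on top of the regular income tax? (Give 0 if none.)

Minimum tax:
  Base (adjusted book income): CHF 1,050,000
  Less exemption CHF 69,000 → base CHF 981,000
  CHF 981,000 × 23% = CHF 225,630

Regular income tax:
  CHF 76,000 × 8% = CHF 6,080
  CHF 253,000 × 16% = CHF 40,480
  CHF 424,000 × 24% = CHF 101,760
  → CHF 148,320
  Less low-income housing credit CHF 47,000 → CHF 101,320

Excess of minimum tax over regular income tax: CHF 225,630 − CHF 101,320 = CHF 124,310.

CHF 124,310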